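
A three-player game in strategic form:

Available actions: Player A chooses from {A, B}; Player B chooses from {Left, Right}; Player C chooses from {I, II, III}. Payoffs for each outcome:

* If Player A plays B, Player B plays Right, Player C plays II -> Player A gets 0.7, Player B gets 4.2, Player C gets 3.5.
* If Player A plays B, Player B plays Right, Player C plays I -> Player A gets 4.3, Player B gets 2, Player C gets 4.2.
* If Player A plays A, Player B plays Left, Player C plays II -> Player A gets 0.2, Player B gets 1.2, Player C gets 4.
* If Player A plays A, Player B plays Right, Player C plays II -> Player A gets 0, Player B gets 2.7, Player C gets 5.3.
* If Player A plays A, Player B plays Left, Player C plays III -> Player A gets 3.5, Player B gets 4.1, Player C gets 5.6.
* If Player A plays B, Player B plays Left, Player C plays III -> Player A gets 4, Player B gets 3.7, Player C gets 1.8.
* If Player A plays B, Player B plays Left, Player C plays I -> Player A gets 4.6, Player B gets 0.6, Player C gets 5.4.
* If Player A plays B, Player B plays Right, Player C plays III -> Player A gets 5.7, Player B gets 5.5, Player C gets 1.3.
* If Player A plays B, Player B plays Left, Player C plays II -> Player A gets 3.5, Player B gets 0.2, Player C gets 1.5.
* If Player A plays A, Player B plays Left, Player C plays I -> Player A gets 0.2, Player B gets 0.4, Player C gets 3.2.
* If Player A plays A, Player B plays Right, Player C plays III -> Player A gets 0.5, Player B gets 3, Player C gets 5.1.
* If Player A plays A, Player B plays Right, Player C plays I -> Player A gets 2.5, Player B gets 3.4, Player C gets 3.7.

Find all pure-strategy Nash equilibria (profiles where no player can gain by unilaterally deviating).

(A, Left, I): Player A can switch to B (0.2 → 4.6). Not NE.
(A, Left, II): Player A can switch to B (0.2 → 3.5). Not NE.
(A, Left, III): Player A can switch to B (3.5 → 4). Not NE.
(A, Right, I): Player A can switch to B (2.5 → 4.3). Not NE.
(A, Right, II): Player A can switch to B (0 → 0.7). Not NE.
(A, Right, III): Player A can switch to B (0.5 → 5.7). Not NE.
(B, Left, I): Player B can switch to Right (0.6 → 2). Not NE.
(B, Left, II): Player B can switch to Right (0.2 → 4.2). Not NE.
(B, Left, III): Player B can switch to Right (3.7 → 5.5). Not NE.
(B, Right, I): Player A gets 4.3, best alternative 2.5; Player B gets 2, best alternative 0.6; Player C gets 4.2, best alternative 3.5. No profitable deviation — NE.
(B, Right, II): Player C can switch to I (3.5 → 4.2). Not NE.
(The remaining 1 profile has a profitable deviation by the same check.)

The unique pure-strategy Nash equilibrium is (B, Right, I).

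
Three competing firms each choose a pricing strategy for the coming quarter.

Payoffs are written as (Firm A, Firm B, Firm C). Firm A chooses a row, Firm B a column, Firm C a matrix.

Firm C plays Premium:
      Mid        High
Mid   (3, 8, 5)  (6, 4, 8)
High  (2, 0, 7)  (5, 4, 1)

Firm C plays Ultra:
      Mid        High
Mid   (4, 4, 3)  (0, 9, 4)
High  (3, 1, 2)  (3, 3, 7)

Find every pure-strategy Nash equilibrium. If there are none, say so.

The pure Nash equilibria are (Mid, Mid, Premium) and (High, High, Ultra).

Firm A against (Mid, Premium): payoffs 3, 2 → best response Mid.
Firm A against (Mid, Ultra): payoffs 4, 3 → best response Mid.
Firm A against (High, Premium): payoffs 6, 5 → best response Mid.
Firm A against (High, Ultra): payoffs 0, 3 → best response High.
Firm B against (Mid, Premium): payoffs 8, 4 → best response Mid.
Firm B against (Mid, Ultra): payoffs 4, 9 → best response High.
Firm B against (High, Premium): payoffs 0, 4 → best response High.
Firm B against (High, Ultra): payoffs 1, 3 → best response High.
Firm C against (Mid, Mid): payoffs 5, 3 → best response Premium.
Firm C against (Mid, High): payoffs 8, 4 → best response Premium.
Firm C against (High, Mid): payoffs 7, 2 → best response Premium.
Firm C against (High, High): payoffs 1, 7 → best response Ultra.
Mutual best responses: (Mid, Mid, Premium); (High, High, Ultra).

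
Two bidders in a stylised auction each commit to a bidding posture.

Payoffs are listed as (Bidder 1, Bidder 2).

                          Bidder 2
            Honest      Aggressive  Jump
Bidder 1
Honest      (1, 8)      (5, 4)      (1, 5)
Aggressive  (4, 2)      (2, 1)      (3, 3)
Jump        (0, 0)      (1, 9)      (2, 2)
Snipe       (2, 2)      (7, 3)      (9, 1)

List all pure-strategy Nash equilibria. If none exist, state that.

For each player, find the best response to each opponent profile; mutual best responses are the pure NE.
Bidder 1 against Honest: payoffs 1, 4, 0, 2 → best response Aggressive.
Bidder 1 against Aggressive: payoffs 5, 2, 1, 7 → best response Snipe.
Bidder 1 against Jump: payoffs 1, 3, 2, 9 → best response Snipe.
Bidder 2 against Honest: payoffs 8, 4, 5 → best response Honest.
Bidder 2 against Aggressive: payoffs 2, 1, 3 → best response Jump.
Bidder 2 against Jump: payoffs 0, 9, 2 → best response Aggressive.
Bidder 2 against Snipe: payoffs 2, 3, 1 → best response Aggressive.
Mutual best responses: (Snipe, Aggressive).

The unique pure-strategy Nash equilibrium is (Snipe, Aggressive).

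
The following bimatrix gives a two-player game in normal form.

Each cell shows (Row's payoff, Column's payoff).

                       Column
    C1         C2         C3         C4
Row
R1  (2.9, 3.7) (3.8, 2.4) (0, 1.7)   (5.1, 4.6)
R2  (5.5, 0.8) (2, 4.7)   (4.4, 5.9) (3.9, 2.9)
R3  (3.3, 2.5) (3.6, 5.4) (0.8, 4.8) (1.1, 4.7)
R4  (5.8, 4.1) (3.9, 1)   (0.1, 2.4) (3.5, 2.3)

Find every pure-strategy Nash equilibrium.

The pure Nash equilibria are (R1, C4), (R2, C3), (R4, C1).

For each strategy profile, look for a profitable unilateral deviation.
(R1, C1): Row can switch to R2 (2.9 → 5.5). Not NE.
(R1, C2): Row can switch to R4 (3.8 → 3.9). Not NE.
(R1, C3): Row can switch to R2 (0 → 4.4). Not NE.
(R1, C4): Row gets 5.1, best alternative 3.9; Column gets 4.6, best alternative 3.7. No profitable deviation — NE.
(R2, C1): Row can switch to R4 (5.5 → 5.8). Not NE.
(R2, C2): Row can switch to R1 (2 → 3.8). Not NE.
(R2, C3): Row gets 4.4, best alternative 0.8; Column gets 5.9, best alternative 4.7. No profitable deviation — NE.
(R2, C4): Row can switch to R1 (3.9 → 5.1). Not NE.
(R3, C1): Row can switch to R2 (3.3 → 5.5). Not NE.
(R3, C2): Row can switch to R1 (3.6 → 3.8). Not NE.
(R4, C1): Row gets 5.8, best alternative 5.5; Column gets 4.1, best alternative 2.4. No profitable deviation — NE.
(The remaining 5 profiles each have a profitable deviation by the same check.)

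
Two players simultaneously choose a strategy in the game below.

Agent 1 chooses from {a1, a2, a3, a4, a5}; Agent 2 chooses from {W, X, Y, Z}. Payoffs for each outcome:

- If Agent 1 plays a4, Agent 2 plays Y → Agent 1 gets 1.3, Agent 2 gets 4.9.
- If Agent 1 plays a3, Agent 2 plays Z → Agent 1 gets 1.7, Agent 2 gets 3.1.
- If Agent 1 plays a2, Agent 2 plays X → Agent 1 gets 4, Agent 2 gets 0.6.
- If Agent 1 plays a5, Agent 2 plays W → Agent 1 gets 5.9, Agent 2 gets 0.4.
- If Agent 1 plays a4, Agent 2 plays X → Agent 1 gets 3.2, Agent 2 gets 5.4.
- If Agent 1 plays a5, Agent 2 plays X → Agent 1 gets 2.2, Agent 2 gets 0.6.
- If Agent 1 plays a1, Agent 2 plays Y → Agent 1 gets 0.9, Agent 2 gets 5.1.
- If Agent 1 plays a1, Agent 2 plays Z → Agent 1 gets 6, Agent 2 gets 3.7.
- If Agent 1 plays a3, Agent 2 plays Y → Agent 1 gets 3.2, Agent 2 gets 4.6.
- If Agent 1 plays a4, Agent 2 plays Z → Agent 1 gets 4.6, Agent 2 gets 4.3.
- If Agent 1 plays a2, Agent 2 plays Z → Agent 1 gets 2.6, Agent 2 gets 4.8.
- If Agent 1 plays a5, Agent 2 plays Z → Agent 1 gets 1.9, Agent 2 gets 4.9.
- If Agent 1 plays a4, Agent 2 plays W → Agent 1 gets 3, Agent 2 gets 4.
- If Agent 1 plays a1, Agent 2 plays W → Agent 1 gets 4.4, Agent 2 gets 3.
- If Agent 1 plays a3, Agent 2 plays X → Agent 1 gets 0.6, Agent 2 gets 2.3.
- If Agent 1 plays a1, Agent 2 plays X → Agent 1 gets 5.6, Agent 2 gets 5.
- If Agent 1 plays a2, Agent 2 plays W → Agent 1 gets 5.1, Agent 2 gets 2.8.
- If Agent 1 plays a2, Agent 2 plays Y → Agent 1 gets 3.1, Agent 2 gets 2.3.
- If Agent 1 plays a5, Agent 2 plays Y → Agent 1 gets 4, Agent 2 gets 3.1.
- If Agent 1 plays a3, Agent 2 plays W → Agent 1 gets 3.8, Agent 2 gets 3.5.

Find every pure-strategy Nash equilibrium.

No pure-strategy Nash equilibrium.

(a1, W): Agent 1 can switch to a2 (4.4 → 5.1). Not NE.
(a1, X): Agent 2 can switch to Y (5 → 5.1). Not NE.
(a1, Y): Agent 1 can switch to a2 (0.9 → 3.1). Not NE.
(a1, Z): Agent 2 can switch to X (3.7 → 5). Not NE.
(a2, W): Agent 1 can switch to a5 (5.1 → 5.9). Not NE.
(a2, X): Agent 1 can switch to a1 (4 → 5.6). Not NE.
(a2, Y): Agent 1 can switch to a3 (3.1 → 3.2). Not NE.
(a2, Z): Agent 1 can switch to a1 (2.6 → 6). Not NE.
(a3, W): Agent 1 can switch to a1 (3.8 → 4.4). Not NE.
(a3, X): Agent 1 can switch to a1 (0.6 → 5.6). Not NE.
(a3, Y): Agent 1 can switch to a5 (3.2 → 4). Not NE.
(a3, Z): Agent 1 can switch to a1 (1.7 → 6). Not NE.
(The remaining 8 profiles each have a profitable deviation by the same check.)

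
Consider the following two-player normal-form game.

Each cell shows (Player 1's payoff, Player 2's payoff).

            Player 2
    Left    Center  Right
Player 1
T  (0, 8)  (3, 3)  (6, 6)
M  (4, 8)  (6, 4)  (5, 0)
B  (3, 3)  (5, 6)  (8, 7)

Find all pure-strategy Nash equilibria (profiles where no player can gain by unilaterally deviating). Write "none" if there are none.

(M, Left) and (B, Right)

For each strategy profile, look for a profitable unilateral deviation.
(T, Left): Player 1 can switch to M (0 → 4). Not NE.
(T, Center): Player 1 can switch to M (3 → 6). Not NE.
(T, Right): Player 1 can switch to B (6 → 8). Not NE.
(M, Left): Player 1 gets 4, best alternative 3; Player 2 gets 8, best alternative 4. No profitable deviation — NE.
(M, Center): Player 2 can switch to Left (4 → 8). Not NE.
(M, Right): Player 1 can switch to T (5 → 6). Not NE.
(B, Left): Player 1 can switch to M (3 → 4). Not NE.
(B, Center): Player 1 can switch to M (5 → 6). Not NE.
(B, Right): Player 1 gets 8, best alternative 6; Player 2 gets 7, best alternative 6. No profitable deviation — NE.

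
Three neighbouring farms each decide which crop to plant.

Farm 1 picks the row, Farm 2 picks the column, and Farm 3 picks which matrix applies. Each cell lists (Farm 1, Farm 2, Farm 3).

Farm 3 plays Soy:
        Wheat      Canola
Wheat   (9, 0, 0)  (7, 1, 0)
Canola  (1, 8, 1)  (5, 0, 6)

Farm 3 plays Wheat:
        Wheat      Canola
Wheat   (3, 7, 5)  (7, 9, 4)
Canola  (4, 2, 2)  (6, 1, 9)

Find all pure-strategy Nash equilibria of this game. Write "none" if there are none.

Farm 1 against (Wheat, Soy): payoffs 9, 1 → best response Wheat.
Farm 1 against (Wheat, Wheat): payoffs 3, 4 → best response Canola.
Farm 1 against (Canola, Soy): payoffs 7, 5 → best response Wheat.
Farm 1 against (Canola, Wheat): payoffs 7, 6 → best response Wheat.
Farm 2 against (Wheat, Soy): payoffs 0, 1 → best response Canola.
Farm 2 against (Wheat, Wheat): payoffs 7, 9 → best response Canola.
Farm 2 against (Canola, Soy): payoffs 8, 0 → best response Wheat.
Farm 2 against (Canola, Wheat): payoffs 2, 1 → best response Wheat.
Farm 3 against (Wheat, Wheat): payoffs 0, 5 → best response Wheat.
Farm 3 against (Wheat, Canola): payoffs 0, 4 → best response Wheat.
Farm 3 against (Canola, Wheat): payoffs 1, 2 → best response Wheat.
Farm 3 against (Canola, Canola): payoffs 6, 9 → best response Wheat.
Mutual best responses: (Wheat, Canola, Wheat); (Canola, Wheat, Wheat).

The pure Nash equilibria are (Wheat, Canola, Wheat); (Canola, Wheat, Wheat).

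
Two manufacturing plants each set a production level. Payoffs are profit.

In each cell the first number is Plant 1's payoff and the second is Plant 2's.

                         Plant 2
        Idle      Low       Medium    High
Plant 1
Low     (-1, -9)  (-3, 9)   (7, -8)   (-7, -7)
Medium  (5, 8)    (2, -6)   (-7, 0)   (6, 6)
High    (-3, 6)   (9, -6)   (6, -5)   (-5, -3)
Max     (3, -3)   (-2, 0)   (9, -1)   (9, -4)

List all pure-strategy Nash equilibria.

(Low, Idle): Plant 1 can switch to Medium (-1 → 5). Not NE.
(Low, Low): Plant 1 can switch to Medium (-3 → 2). Not NE.
(Low, Medium): Plant 1 can switch to Max (7 → 9). Not NE.
(Low, High): Plant 1 can switch to Medium (-7 → 6). Not NE.
(Medium, Idle): Plant 1 gets 5, best alternative 3; Plant 2 gets 8, best alternative 6. No profitable deviation — NE.
(Medium, Low): Plant 1 can switch to High (2 → 9). Not NE.
(Medium, Medium): Plant 1 can switch to Low (-7 → 7). Not NE.
(Medium, High): Plant 1 can switch to Max (6 → 9). Not NE.
(High, Idle): Plant 1 can switch to Low (-3 → -1). Not NE.
(High, Low): Plant 2 can switch to Idle (-6 → 6). Not NE.
(High, Medium): Plant 1 can switch to Low (6 → 7). Not NE.
(The remaining 5 profiles each have a profitable deviation by the same check.)

The unique pure-strategy Nash equilibrium is (Medium, Idle).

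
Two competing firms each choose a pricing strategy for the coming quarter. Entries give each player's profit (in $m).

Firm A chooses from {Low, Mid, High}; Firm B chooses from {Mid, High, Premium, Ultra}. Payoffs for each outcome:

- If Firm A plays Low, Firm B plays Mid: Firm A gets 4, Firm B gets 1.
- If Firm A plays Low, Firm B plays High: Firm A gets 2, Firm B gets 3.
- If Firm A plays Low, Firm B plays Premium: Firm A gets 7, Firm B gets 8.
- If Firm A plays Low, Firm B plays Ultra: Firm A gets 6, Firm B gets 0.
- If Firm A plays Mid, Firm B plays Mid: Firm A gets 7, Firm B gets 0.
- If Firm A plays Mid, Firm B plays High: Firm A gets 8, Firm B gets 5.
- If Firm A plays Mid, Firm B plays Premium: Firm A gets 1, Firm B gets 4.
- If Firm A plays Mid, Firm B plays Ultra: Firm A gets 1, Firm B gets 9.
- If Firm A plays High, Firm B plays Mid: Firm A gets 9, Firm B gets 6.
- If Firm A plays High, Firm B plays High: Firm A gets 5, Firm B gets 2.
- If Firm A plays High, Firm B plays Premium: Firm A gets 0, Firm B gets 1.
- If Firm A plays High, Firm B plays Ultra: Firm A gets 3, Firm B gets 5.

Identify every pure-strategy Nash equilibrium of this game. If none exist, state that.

Pure-strategy Nash equilibria: (Low, Premium), (High, Mid)

Mark each player's best response to every combination of opponents' strategies; a profile where every player is best-responding is a pure Nash equilibrium.
Firm A against Mid: payoffs 4, 7, 9 → best response High.
Firm A against High: payoffs 2, 8, 5 → best response Mid.
Firm A against Premium: payoffs 7, 1, 0 → best response Low.
Firm A against Ultra: payoffs 6, 1, 3 → best response Low.
Firm B against Low: payoffs 1, 3, 8, 0 → best response Premium.
Firm B against Mid: payoffs 0, 5, 4, 9 → best response Ultra.
Firm B against High: payoffs 6, 2, 1, 5 → best response Mid.
Mutual best responses: (Low, Premium); (High, Mid).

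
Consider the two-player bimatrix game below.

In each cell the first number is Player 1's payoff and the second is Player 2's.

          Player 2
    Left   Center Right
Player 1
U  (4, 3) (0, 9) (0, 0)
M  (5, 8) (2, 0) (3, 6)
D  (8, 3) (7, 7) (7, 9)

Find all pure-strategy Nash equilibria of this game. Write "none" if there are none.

Player 1 against Left: payoffs 4, 5, 8 → best response D.
Player 1 against Center: payoffs 0, 2, 7 → best response D.
Player 1 against Right: payoffs 0, 3, 7 → best response D.
Player 2 against U: payoffs 3, 9, 0 → best response Center.
Player 2 against M: payoffs 8, 0, 6 → best response Left.
Player 2 against D: payoffs 3, 7, 9 → best response Right.
Mutual best responses: (D, Right).

Pure NE: (D, Right)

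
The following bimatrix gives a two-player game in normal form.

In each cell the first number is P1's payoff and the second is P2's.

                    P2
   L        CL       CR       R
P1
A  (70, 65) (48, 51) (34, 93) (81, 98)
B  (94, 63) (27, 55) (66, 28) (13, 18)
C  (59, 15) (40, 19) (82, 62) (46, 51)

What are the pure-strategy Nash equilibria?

For each player, find the best response to each opponent profile; mutual best responses are the pure NE.
P1 against L: payoffs 70, 94, 59 → best response B.
P1 against CL: payoffs 48, 27, 40 → best response A.
P1 against CR: payoffs 34, 66, 82 → best response C.
P1 against R: payoffs 81, 13, 46 → best response A.
P2 against A: payoffs 65, 51, 93, 98 → best response R.
P2 against B: payoffs 63, 55, 28, 18 → best response L.
P2 against C: payoffs 15, 19, 62, 51 → best response CR.
Mutual best responses: (A, R); (B, L); (C, CR).

(A, R), (B, L), (C, CR)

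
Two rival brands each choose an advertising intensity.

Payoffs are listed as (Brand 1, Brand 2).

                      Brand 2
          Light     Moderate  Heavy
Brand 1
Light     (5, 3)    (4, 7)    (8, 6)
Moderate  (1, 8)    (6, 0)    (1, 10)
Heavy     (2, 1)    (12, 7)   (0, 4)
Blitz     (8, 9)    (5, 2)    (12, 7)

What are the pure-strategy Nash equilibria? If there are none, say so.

Check each profile: it is a Nash equilibrium iff no player can strictly gain by switching unilaterally.
(Light, Light): Brand 1 can switch to Blitz (5 → 8). Not NE.
(Light, Moderate): Brand 1 can switch to Moderate (4 → 6). Not NE.
(Light, Heavy): Brand 1 can switch to Blitz (8 → 12). Not NE.
(Moderate, Light): Brand 1 can switch to Light (1 → 5). Not NE.
(Moderate, Moderate): Brand 1 can switch to Heavy (6 → 12). Not NE.
(Moderate, Heavy): Brand 1 can switch to Light (1 → 8). Not NE.
(Heavy, Light): Brand 1 can switch to Light (2 → 5). Not NE.
(Heavy, Moderate): Brand 1 gets 12, best alternative 6; Brand 2 gets 7, best alternative 4. No profitable deviation — NE.
(Heavy, Heavy): Brand 1 can switch to Light (0 → 8). Not NE.
(Blitz, Light): Brand 1 gets 8, best alternative 5; Brand 2 gets 9, best alternative 7. No profitable deviation — NE.
(Blitz, Moderate): Brand 1 can switch to Moderate (5 → 6). Not NE.
(Blitz, Heavy): Brand 2 can switch to Light (7 → 9). Not NE.

(Heavy, Moderate); (Blitz, Light)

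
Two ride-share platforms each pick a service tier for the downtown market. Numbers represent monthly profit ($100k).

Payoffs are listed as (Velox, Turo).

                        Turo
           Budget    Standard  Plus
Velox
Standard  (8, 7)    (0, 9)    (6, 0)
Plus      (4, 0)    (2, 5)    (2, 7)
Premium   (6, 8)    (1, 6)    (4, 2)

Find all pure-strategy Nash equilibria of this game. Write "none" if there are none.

Mark each player's best response to every combination of opponents' strategies; a profile where every player is best-responding is a pure Nash equilibrium.
Velox against Budget: payoffs 8, 4, 6 → best response Standard.
Velox against Standard: payoffs 0, 2, 1 → best response Plus.
Velox against Plus: payoffs 6, 2, 4 → best response Standard.
Turo against Standard: payoffs 7, 9, 0 → best response Standard.
Turo against Plus: payoffs 0, 5, 7 → best response Plus.
Turo against Premium: payoffs 8, 6, 2 → best response Budget.
No profile is a mutual best response for all players.

There is no pure-strategy Nash equilibrium.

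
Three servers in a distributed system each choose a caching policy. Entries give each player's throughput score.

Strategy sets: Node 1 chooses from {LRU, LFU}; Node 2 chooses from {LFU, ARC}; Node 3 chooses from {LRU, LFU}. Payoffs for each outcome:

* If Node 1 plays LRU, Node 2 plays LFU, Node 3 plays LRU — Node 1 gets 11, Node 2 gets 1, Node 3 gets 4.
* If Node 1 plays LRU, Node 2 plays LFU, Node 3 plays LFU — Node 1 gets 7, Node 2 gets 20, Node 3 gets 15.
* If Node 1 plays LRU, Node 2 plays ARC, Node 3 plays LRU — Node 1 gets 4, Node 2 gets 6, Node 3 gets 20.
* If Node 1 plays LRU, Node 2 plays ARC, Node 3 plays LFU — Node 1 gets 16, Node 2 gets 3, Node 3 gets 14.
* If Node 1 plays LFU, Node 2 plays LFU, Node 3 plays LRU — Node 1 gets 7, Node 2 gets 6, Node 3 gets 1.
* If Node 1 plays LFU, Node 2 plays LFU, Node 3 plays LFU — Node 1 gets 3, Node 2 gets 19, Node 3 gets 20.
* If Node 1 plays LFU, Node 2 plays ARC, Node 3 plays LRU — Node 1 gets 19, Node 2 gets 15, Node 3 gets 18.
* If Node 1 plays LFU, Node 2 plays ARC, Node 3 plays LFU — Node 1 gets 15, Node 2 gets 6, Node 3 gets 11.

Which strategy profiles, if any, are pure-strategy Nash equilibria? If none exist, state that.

Node 1 against (LFU, LRU): payoffs 11, 7 → best response LRU.
Node 1 against (LFU, LFU): payoffs 7, 3 → best response LRU.
Node 1 against (ARC, LRU): payoffs 4, 19 → best response LFU.
Node 1 against (ARC, LFU): payoffs 16, 15 → best response LRU.
Node 2 against (LRU, LRU): payoffs 1, 6 → best response ARC.
Node 2 against (LRU, LFU): payoffs 20, 3 → best response LFU.
Node 2 against (LFU, LRU): payoffs 6, 15 → best response ARC.
Node 2 against (LFU, LFU): payoffs 19, 6 → best response LFU.
Node 3 against (LRU, LFU): payoffs 4, 15 → best response LFU.
Node 3 against (LRU, ARC): payoffs 20, 14 → best response LRU.
Node 3 against (LFU, LFU): payoffs 1, 20 → best response LFU.
Node 3 against (LFU, ARC): payoffs 18, 11 → best response LRU.
Mutual best responses: (LRU, LFU, LFU); (LFU, ARC, LRU).

The pure Nash equilibria are (LRU, LFU, LFU) and (LFU, ARC, LRU).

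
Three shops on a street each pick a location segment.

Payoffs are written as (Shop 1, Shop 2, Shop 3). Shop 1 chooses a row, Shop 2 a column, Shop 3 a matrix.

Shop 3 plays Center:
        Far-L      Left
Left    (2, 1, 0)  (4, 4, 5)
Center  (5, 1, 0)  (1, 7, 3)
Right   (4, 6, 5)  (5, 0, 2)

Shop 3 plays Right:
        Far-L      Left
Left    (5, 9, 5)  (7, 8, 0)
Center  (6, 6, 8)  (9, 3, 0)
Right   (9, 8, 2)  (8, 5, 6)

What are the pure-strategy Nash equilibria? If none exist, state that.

(Left, Far-L, Center): Shop 1 can switch to Center (2 → 5). Not NE.
(Left, Far-L, Right): Shop 1 can switch to Center (5 → 6). Not NE.
(Left, Left, Center): Shop 1 can switch to Right (4 → 5). Not NE.
(Left, Left, Right): Shop 1 can switch to Center (7 → 9). Not NE.
(Center, Far-L, Center): Shop 2 can switch to Left (1 → 7). Not NE.
(Center, Far-L, Right): Shop 1 can switch to Right (6 → 9). Not NE.
(Center, Left, Center): Shop 1 can switch to Left (1 → 4). Not NE.
(Center, Left, Right): Shop 2 can switch to Far-L (3 → 6). Not NE.
(Right, Far-L, Center): Shop 1 can switch to Center (4 → 5). Not NE.
(Right, Far-L, Right): Shop 3 can switch to Center (2 → 5). Not NE.
(Right, Left, Center): Shop 2 can switch to Far-L (0 → 6). Not NE.
(Right, Left, Right): Shop 1 can switch to Center (8 → 9). Not NE.

There is no pure-strategy Nash equilibrium.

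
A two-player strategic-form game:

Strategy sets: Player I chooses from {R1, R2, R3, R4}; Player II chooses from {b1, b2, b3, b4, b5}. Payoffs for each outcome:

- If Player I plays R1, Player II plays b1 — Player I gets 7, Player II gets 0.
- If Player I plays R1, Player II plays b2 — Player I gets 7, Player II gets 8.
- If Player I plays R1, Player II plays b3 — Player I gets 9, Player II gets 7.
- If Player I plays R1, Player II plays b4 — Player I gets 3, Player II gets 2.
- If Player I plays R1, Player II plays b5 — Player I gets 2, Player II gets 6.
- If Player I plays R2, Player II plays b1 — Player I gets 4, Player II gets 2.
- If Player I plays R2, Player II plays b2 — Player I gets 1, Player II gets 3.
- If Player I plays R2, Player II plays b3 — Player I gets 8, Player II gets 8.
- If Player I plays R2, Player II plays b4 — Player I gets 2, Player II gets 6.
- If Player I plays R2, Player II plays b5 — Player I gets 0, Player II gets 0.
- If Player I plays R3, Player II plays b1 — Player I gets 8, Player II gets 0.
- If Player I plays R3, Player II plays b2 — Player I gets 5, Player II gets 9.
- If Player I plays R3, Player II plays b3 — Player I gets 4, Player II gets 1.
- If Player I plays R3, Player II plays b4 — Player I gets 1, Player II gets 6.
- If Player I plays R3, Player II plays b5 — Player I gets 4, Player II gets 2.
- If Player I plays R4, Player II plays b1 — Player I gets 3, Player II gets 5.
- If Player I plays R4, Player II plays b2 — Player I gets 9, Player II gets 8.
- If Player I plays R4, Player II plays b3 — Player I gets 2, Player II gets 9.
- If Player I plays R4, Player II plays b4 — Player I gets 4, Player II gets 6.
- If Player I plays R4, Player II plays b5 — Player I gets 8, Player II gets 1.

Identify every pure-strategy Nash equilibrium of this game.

No pure-strategy Nash equilibrium.

Player I against b1: payoffs 7, 4, 8, 3 → best response R3.
Player I against b2: payoffs 7, 1, 5, 9 → best response R4.
Player I against b3: payoffs 9, 8, 4, 2 → best response R1.
Player I against b4: payoffs 3, 2, 1, 4 → best response R4.
Player I against b5: payoffs 2, 0, 4, 8 → best response R4.
Player II against R1: payoffs 0, 8, 7, 2, 6 → best response b2.
Player II against R2: payoffs 2, 3, 8, 6, 0 → best response b3.
Player II against R3: payoffs 0, 9, 1, 6, 2 → best response b2.
Player II against R4: payoffs 5, 8, 9, 6, 1 → best response b3.
No profile is a mutual best response for all players.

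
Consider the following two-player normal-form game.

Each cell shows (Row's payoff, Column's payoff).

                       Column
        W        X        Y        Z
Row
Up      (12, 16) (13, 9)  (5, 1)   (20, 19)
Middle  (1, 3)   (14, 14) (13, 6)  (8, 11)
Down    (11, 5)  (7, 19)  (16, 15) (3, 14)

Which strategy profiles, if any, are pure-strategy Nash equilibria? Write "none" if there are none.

(Up, Z); (Middle, X)

Row against W: payoffs 12, 1, 11 → best response Up.
Row against X: payoffs 13, 14, 7 → best response Middle.
Row against Y: payoffs 5, 13, 16 → best response Down.
Row against Z: payoffs 20, 8, 3 → best response Up.
Column against Up: payoffs 16, 9, 1, 19 → best response Z.
Column against Middle: payoffs 3, 14, 6, 11 → best response X.
Column against Down: payoffs 5, 19, 15, 14 → best response X.
Mutual best responses: (Up, Z); (Middle, X).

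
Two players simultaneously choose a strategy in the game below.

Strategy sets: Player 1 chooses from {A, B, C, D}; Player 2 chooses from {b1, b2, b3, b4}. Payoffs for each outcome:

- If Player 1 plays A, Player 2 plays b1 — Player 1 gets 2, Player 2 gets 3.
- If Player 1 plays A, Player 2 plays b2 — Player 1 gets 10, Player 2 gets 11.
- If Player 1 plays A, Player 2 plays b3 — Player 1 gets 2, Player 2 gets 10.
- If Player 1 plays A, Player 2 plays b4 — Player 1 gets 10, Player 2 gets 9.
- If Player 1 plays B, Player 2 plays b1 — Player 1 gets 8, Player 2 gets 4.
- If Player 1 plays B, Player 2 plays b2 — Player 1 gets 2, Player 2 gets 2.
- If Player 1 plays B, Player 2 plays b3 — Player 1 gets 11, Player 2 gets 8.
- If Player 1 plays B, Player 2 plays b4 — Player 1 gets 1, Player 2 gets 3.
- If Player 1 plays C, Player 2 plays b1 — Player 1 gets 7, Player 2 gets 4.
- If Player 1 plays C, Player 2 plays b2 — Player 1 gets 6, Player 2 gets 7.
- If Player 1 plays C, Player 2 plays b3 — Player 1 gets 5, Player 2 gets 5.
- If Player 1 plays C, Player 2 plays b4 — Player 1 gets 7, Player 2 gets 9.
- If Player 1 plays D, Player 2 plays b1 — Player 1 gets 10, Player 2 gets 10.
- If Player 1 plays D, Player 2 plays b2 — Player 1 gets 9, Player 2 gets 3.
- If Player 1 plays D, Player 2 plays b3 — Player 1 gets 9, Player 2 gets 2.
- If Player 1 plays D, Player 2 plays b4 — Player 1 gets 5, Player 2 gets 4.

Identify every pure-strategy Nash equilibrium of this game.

Player 1 against b1: payoffs 2, 8, 7, 10 → best response D.
Player 1 against b2: payoffs 10, 2, 6, 9 → best response A.
Player 1 against b3: payoffs 2, 11, 5, 9 → best response B.
Player 1 against b4: payoffs 10, 1, 7, 5 → best response A.
Player 2 against A: payoffs 3, 11, 10, 9 → best response b2.
Player 2 against B: payoffs 4, 2, 8, 3 → best response b3.
Player 2 against C: payoffs 4, 7, 5, 9 → best response b4.
Player 2 against D: payoffs 10, 3, 2, 4 → best response b1.
Mutual best responses: (A, b2); (B, b3); (D, b1).

Pure-strategy Nash equilibria: (A, b2); (B, b3); (D, b1)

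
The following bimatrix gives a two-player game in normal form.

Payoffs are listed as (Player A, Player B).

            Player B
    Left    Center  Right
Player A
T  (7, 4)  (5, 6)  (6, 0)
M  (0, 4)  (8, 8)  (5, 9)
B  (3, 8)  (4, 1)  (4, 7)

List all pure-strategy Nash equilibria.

none

For each player, find the best response to each opponent profile; mutual best responses are the pure NE.
Player A against Left: payoffs 7, 0, 3 → best response T.
Player A against Center: payoffs 5, 8, 4 → best response M.
Player A against Right: payoffs 6, 5, 4 → best response T.
Player B against T: payoffs 4, 6, 0 → best response Center.
Player B against M: payoffs 4, 8, 9 → best response Right.
Player B against B: payoffs 8, 1, 7 → best response Left.
No profile is a mutual best response for all players.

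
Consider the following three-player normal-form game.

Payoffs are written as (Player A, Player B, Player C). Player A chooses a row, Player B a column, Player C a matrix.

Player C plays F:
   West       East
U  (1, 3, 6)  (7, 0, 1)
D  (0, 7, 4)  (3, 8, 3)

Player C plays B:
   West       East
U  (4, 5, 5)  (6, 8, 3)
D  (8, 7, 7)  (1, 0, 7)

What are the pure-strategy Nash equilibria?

(U, West, F): Player A gets 1, best alternative 0; Player B gets 3, best alternative 0; Player C gets 6, best alternative 5. No profitable deviation — NE.
(U, West, B): Player A can switch to D (4 → 8). Not NE.
(U, East, F): Player B can switch to West (0 → 3). Not NE.
(U, East, B): Player A gets 6, best alternative 1; Player B gets 8, best alternative 5; Player C gets 3, best alternative 1. No profitable deviation — NE.
(D, West, F): Player A can switch to U (0 → 1). Not NE.
(D, West, B): Player A gets 8, best alternative 4; Player B gets 7, best alternative 0; Player C gets 7, best alternative 4. No profitable deviation — NE.
(D, East, F): Player A can switch to U (3 → 7). Not NE.
(D, East, B): Player A can switch to U (1 → 6). Not NE.

(U, West, F); (U, East, B); (D, West, B)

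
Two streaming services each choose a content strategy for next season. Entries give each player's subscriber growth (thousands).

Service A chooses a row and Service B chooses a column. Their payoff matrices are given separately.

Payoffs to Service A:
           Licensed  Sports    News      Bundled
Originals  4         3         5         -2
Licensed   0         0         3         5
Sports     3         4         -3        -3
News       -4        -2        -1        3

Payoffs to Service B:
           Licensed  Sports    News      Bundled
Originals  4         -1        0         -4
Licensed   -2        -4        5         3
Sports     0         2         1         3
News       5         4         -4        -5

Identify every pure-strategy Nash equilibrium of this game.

(Originals, Licensed)

Service A against Licensed: payoffs 4, 0, 3, -4 → best response Originals.
Service A against Sports: payoffs 3, 0, 4, -2 → best response Sports.
Service A against News: payoffs 5, 3, -3, -1 → best response Originals.
Service A against Bundled: payoffs -2, 5, -3, 3 → best response Licensed.
Service B against Originals: payoffs 4, -1, 0, -4 → best response Licensed.
Service B against Licensed: payoffs -2, -4, 5, 3 → best response News.
Service B against Sports: payoffs 0, 2, 1, 3 → best response Bundled.
Service B against News: payoffs 5, 4, -4, -5 → best response Licensed.
Mutual best responses: (Originals, Licensed).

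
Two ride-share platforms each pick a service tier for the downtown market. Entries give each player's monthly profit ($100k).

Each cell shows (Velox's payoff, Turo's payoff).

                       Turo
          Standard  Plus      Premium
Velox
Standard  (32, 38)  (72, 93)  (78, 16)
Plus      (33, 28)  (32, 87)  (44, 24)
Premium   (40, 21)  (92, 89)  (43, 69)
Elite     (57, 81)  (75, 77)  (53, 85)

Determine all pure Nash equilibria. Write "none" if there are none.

Velox against Standard: payoffs 32, 33, 40, 57 → best response Elite.
Velox against Plus: payoffs 72, 32, 92, 75 → best response Premium.
Velox against Premium: payoffs 78, 44, 43, 53 → best response Standard.
Turo against Standard: payoffs 38, 93, 16 → best response Plus.
Turo against Plus: payoffs 28, 87, 24 → best response Plus.
Turo against Premium: payoffs 21, 89, 69 → best response Plus.
Turo against Elite: payoffs 81, 77, 85 → best response Premium.
Mutual best responses: (Premium, Plus).

Pure NE: (Premium, Plus)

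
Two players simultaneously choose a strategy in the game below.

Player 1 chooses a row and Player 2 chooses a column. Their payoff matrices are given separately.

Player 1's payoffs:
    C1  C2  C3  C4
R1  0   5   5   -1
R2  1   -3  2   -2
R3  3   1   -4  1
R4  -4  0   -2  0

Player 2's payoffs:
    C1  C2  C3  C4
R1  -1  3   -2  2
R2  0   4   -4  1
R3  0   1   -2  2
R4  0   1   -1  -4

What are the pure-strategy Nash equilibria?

The pure Nash equilibria are (R1, C2); (R3, C4).

Mark each player's best response to every combination of opponents' strategies; a profile where every player is best-responding is a pure Nash equilibrium.
Player 1 against C1: payoffs 0, 1, 3, -4 → best response R3.
Player 1 against C2: payoffs 5, -3, 1, 0 → best response R1.
Player 1 against C3: payoffs 5, 2, -4, -2 → best response R1.
Player 1 against C4: payoffs -1, -2, 1, 0 → best response R3.
Player 2 against R1: payoffs -1, 3, -2, 2 → best response C2.
Player 2 against R2: payoffs 0, 4, -4, 1 → best response C2.
Player 2 against R3: payoffs 0, 1, -2, 2 → best response C4.
Player 2 against R4: payoffs 0, 1, -1, -4 → best response C2.
Mutual best responses: (R1, C2); (R3, C4).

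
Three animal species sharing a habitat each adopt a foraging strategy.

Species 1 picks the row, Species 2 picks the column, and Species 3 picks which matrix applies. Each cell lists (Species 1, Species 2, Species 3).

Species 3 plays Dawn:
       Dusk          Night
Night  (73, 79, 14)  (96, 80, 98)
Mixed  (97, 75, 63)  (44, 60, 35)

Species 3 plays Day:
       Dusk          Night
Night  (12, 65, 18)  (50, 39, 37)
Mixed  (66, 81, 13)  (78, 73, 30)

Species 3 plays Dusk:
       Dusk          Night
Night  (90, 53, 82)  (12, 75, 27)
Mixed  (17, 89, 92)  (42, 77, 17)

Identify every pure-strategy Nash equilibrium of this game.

Species 1 against (Dusk, Dawn): payoffs 73, 97 → best response Mixed.
Species 1 against (Dusk, Day): payoffs 12, 66 → best response Mixed.
Species 1 against (Dusk, Dusk): payoffs 90, 17 → best response Night.
Species 1 against (Night, Dawn): payoffs 96, 44 → best response Night.
Species 1 against (Night, Day): payoffs 50, 78 → best response Mixed.
Species 1 against (Night, Dusk): payoffs 12, 42 → best response Mixed.
Species 2 against (Night, Dawn): payoffs 79, 80 → best response Night.
Species 2 against (Night, Day): payoffs 65, 39 → best response Dusk.
Species 2 against (Night, Dusk): payoffs 53, 75 → best response Night.
Species 2 against (Mixed, Dawn): payoffs 75, 60 → best response Dusk.
Species 2 against (Mixed, Day): payoffs 81, 73 → best response Dusk.
Species 2 against (Mixed, Dusk): payoffs 89, 77 → best response Dusk.
Species 3 against (Night, Dusk): payoffs 14, 18, 82 → best response Dusk.
Species 3 against (Night, Night): payoffs 98, 37, 27 → best response Dawn.
Species 3 against (Mixed, Dusk): payoffs 63, 13, 92 → best response Dusk.
Species 3 against (Mixed, Night): payoffs 35, 30, 17 → best response Dawn.
Mutual best responses: (Night, Night, Dawn).

The unique pure-strategy Nash equilibrium is (Night, Night, Dawn).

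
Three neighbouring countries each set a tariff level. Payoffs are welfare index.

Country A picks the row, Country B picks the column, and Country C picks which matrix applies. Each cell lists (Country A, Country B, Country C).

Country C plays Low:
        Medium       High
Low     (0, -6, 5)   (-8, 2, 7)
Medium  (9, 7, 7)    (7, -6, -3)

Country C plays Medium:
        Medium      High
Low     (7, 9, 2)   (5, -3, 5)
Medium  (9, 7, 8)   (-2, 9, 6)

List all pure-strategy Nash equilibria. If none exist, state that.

There is no pure-strategy Nash equilibrium.

For each strategy profile, look for a profitable unilateral deviation.
(Low, Medium, Low): Country A can switch to Medium (0 → 9). Not NE.
(Low, Medium, Medium): Country A can switch to Medium (7 → 9). Not NE.
(Low, High, Low): Country A can switch to Medium (-8 → 7). Not NE.
(Low, High, Medium): Country B can switch to Medium (-3 → 9). Not NE.
(Medium, Medium, Low): Country C can switch to Medium (7 → 8). Not NE.
(Medium, Medium, Medium): Country B can switch to High (7 → 9). Not NE.
(The remaining 2 profiles each have a profitable deviation by the same check.)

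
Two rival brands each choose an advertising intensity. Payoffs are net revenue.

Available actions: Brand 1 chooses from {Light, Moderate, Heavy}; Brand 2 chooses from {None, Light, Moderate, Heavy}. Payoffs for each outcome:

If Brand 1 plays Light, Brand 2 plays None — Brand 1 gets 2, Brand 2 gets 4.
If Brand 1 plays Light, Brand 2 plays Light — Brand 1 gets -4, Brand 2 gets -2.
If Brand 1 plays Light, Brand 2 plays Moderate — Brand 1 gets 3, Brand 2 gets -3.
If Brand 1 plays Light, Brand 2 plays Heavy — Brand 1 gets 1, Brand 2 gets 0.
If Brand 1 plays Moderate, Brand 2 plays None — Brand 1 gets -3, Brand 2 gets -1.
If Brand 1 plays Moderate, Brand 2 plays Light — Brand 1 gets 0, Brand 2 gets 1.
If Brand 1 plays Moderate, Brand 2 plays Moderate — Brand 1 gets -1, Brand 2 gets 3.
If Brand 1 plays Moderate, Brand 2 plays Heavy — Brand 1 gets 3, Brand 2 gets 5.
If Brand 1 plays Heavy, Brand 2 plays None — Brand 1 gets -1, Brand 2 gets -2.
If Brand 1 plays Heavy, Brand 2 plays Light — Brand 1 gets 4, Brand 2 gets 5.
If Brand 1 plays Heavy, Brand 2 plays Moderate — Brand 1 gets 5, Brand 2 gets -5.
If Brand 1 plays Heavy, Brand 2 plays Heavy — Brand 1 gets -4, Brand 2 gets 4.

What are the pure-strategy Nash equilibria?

The pure Nash equilibria are (Light, None); (Moderate, Heavy); (Heavy, Light).

Mark each player's best response to every combination of opponents' strategies; a profile where every player is best-responding is a pure Nash equilibrium.
Brand 1 against None: payoffs 2, -3, -1 → best response Light.
Brand 1 against Light: payoffs -4, 0, 4 → best response Heavy.
Brand 1 against Moderate: payoffs 3, -1, 5 → best response Heavy.
Brand 1 against Heavy: payoffs 1, 3, -4 → best response Moderate.
Brand 2 against Light: payoffs 4, -2, -3, 0 → best response None.
Brand 2 against Moderate: payoffs -1, 1, 3, 5 → best response Heavy.
Brand 2 against Heavy: payoffs -2, 5, -5, 4 → best response Light.
Mutual best responses: (Light, None); (Moderate, Heavy); (Heavy, Light).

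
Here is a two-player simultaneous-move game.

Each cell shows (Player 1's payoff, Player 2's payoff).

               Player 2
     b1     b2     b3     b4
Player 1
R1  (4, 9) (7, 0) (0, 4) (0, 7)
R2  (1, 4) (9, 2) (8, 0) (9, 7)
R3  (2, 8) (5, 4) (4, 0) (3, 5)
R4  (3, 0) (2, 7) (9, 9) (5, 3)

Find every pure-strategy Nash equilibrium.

Player 1 against b1: payoffs 4, 1, 2, 3 → best response R1.
Player 1 against b2: payoffs 7, 9, 5, 2 → best response R2.
Player 1 against b3: payoffs 0, 8, 4, 9 → best response R4.
Player 1 against b4: payoffs 0, 9, 3, 5 → best response R2.
Player 2 against R1: payoffs 9, 0, 4, 7 → best response b1.
Player 2 against R2: payoffs 4, 2, 0, 7 → best response b4.
Player 2 against R3: payoffs 8, 4, 0, 5 → best response b1.
Player 2 against R4: payoffs 0, 7, 9, 3 → best response b3.
Mutual best responses: (R1, b1); (R2, b4); (R4, b3).

The pure Nash equilibria are (R1, b1) and (R2, b4) and (R4, b3).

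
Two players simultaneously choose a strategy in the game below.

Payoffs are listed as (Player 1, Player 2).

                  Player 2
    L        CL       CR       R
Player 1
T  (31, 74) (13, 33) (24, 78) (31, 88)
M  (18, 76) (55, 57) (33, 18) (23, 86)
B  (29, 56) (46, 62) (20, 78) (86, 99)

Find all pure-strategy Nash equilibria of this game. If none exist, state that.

Check each profile: it is a Nash equilibrium iff no player can strictly gain by switching unilaterally.
(T, L): Player 2 can switch to CR (74 → 78). Not NE.
(T, CL): Player 1 can switch to M (13 → 55). Not NE.
(T, CR): Player 1 can switch to M (24 → 33). Not NE.
(T, R): Player 1 can switch to B (31 → 86). Not NE.
(M, L): Player 1 can switch to T (18 → 31). Not NE.
(M, CL): Player 2 can switch to L (57 → 76). Not NE.
(M, CR): Player 2 can switch to L (18 → 76). Not NE.
(M, R): Player 1 can switch to T (23 → 31). Not NE.
(B, L): Player 1 can switch to T (29 → 31). Not NE.
(B, CL): Player 1 can switch to M (46 → 55). Not NE.
(B, CR): Player 1 can switch to T (20 → 24). Not NE.
(B, R): Player 1 gets 86, best alternative 31; Player 2 gets 99, best alternative 78. No profitable deviation — NE.

(B, R)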